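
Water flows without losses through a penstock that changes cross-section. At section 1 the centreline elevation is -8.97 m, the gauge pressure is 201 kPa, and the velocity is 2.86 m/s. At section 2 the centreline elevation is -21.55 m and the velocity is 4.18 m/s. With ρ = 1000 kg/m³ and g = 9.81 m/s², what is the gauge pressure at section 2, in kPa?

P₂ ≈ 320 kPa

Pressure head at 1: ψ₁ = P₁/(ρg) = 201×1000 / (1000 × 9.81) = 20.49 m.
Velocity heads: v₁²/2g = 2.86²/19.62 = 0.417 m; v₂²/2g = 4.18²/19.62 = 0.891 m.
Total head H = z₁ + ψ₁ + v₁²/2g = -8.97 + 20.49 + 0.417 = 11.94 m.
ψ₂ = H − z₂ − v₂²/2g = 11.94 − (-21.55) − 0.891 = 32.60 m.
P₂ = ρgψ₂ = 1000 × 9.81 × 32.60 ≈ 320 kPa.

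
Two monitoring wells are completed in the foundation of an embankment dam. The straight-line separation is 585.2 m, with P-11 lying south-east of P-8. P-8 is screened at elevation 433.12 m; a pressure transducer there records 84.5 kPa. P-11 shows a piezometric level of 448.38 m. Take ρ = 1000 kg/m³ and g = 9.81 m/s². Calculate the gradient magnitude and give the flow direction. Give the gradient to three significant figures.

Pressure head at P-8: ψ = P/(ρg) = 84.5×1000 / (1000 × 9.81) = 8.61 m.
Total head at P-8: h = z + ψ = 433.12 + 8.61 = 441.73 m.
Total head at P-11: h = 448.38 m (water level in the piezometer is the total head).
Head difference: h(P-8) − h(P-11) = 441.73 − 448.38 = -6.65 m.
Hydraulic gradient: i = |Δh| / L = 6.65 / 585.2 = 0.0114.
Flow is from higher to lower head: from P-11 toward P-8, i.e. toward the north-west.

i ≈ 0.0114; groundwater flows toward the north-west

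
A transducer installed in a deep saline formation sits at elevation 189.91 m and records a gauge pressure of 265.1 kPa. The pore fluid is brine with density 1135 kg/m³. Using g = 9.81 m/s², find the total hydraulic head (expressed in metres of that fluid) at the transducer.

h ≈ 213.72 m

ψ = P/(ρg) = 265.1×1000 / (1135 × 9.81) = 23.81 m.
h = z + ψ = 189.91 + 23.81 = 213.72 m.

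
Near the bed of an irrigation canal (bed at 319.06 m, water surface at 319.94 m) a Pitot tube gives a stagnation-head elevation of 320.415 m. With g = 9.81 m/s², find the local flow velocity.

Near the bed, under hydrostatic conditions, the piezometric head (z + ψ) equals the free-surface elevation, 319.94 m.
Velocity head = total − piezometric = 320.415 − 319.94 = 0.475 m.
v = √(2g·h_v) = √(2 × 9.81 × 0.475) = 3.05 m/s.

v ≈ 3.05 m/s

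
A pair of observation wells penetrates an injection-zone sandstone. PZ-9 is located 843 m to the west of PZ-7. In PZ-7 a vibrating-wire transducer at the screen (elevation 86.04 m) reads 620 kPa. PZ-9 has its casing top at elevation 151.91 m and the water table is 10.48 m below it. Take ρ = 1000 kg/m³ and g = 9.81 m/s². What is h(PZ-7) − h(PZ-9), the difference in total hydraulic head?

Pressure head at PZ-7: ψ = P/(ρg) = 620×1000 / (1000 × 9.81) = 63.20 m.
Total head at PZ-7: h = z + ψ = 86.04 + 63.20 = 149.24 m.
Total head at PZ-9: h = 151.91 − 10.48 = 141.43 m.
Head difference: h(PZ-7) − h(PZ-9) = 149.24 − 141.43 = 7.81 m.

Δh ≈ 7.81 m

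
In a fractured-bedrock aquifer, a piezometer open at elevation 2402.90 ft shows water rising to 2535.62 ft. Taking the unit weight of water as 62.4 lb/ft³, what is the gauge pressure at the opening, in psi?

Pressure head ψ = h − z = 2535.62 − 2402.90 = 132.72 ft.
P = γ·ψ / 144 = 62.4 × 132.72 / 144 = 57.5 psi.

P ≈ 57.5 psi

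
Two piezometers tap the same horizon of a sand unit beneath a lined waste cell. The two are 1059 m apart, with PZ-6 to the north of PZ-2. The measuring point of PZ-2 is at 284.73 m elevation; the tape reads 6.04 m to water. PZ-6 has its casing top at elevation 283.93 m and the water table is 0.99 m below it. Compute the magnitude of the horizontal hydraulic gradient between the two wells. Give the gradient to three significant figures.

i ≈ 0.00401

Total head at PZ-2: h = 284.73 − 6.04 = 278.69 m.
Total head at PZ-6: h = 283.93 − 0.99 = 282.94 m.
Head difference: h(PZ-2) − h(PZ-6) = 278.69 − 282.94 = -4.25 m.
Hydraulic gradient: i = |Δh| / L = 4.25 / 1059 = 0.00401.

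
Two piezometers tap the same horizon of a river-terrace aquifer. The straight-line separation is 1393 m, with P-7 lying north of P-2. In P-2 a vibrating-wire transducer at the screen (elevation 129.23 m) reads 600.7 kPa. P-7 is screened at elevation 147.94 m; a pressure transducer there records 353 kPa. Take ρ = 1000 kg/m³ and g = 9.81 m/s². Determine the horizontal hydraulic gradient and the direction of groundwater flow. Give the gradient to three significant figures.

i ≈ 0.00469; groundwater flows toward the north

Pressure head at P-2: ψ = P/(ρg) = 600.7×1000 / (1000 × 9.81) = 61.23 m.
Total head at P-2: h = z + ψ = 129.23 + 61.23 = 190.46 m.
Pressure head at P-7: ψ = P/(ρg) = 353×1000 / (1000 × 9.81) = 35.98 m.
Total head at P-7: h = z + ψ = 147.94 + 35.98 = 183.92 m.
Head difference: h(P-2) − h(P-7) = 190.46 − 183.92 = 6.54 m.
Hydraulic gradient: i = |Δh| / L = 6.54 / 1393 = 0.00469.
Flow is from higher to lower head: from P-2 toward P-7, i.e. toward the north.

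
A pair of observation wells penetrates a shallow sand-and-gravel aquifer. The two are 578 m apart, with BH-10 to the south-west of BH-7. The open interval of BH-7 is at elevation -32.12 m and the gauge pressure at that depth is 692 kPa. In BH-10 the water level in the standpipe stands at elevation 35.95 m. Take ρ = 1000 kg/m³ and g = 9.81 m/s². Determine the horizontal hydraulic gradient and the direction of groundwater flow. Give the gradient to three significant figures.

i ≈ 0.00427; groundwater flows toward the south-west

Pressure head at BH-7: ψ = P/(ρg) = 692×1000 / (1000 × 9.81) = 70.54 m.
Total head at BH-7: h = z + ψ = -32.12 + 70.54 = 38.42 m.
Total head at BH-10: h = 35.95 m (water level in the piezometer is the total head).
Head difference: h(BH-7) − h(BH-10) = 38.42 − 35.95 = 2.47 m.
Hydraulic gradient: i = |Δh| / L = 2.47 / 578 = 0.00427.
Flow is from higher to lower head: from BH-7 toward BH-10, i.e. toward the south-west.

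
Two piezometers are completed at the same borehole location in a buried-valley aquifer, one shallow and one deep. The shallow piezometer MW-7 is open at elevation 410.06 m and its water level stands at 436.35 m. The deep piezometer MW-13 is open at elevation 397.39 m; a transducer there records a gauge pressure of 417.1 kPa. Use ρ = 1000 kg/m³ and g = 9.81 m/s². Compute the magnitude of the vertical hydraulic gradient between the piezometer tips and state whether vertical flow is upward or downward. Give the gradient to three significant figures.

Total head at MW-7: h = 436.35 m (water level in the standpipe).
Pressure head at MW-13: ψ = P/(ρg) = 417.1×1000 / (1000 × 9.81) = 42.52 m.
Total head at MW-13: h = z + ψ = 397.39 + 42.52 = 439.91 m.
Δh = h(MW-7) − h(MW-13) = 436.35 − 439.91 = -3.56 m.
Vertical separation Δz = 410.06 − 397.39 = 12.67 m.
|i_v| = |Δh| / Δz = 3.56 / 12.67 = 0.281.
Head is higher in the deep piezometer, so vertical flow is upward (discharge condition).

|i_v| ≈ 0.281; vertical flow is upward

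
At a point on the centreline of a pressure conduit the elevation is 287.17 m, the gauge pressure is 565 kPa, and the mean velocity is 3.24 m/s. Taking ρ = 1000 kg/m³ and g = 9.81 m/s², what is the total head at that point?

h ≈ 345.30 m

Pressure head ψ = P/(ρg) = 565×1000 / (1000 × 9.81) = 57.59 m.
Velocity head = v²/(2g) = 3.24² / (2 × 9.81) = 0.535 m.
h = z + ψ + v²/(2g) = 287.17 + 57.59 + 0.535 = 345.30 m.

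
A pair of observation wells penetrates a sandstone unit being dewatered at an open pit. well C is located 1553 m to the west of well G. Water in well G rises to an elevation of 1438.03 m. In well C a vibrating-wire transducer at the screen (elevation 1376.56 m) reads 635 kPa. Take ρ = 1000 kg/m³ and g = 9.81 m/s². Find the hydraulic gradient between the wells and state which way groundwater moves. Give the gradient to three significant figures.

i ≈ 0.00210; groundwater flows toward the east

Total head at well G: h = 1438.03 m (water level in the piezometer is the total head).
Pressure head at well C: ψ = P/(ρg) = 635×1000 / (1000 × 9.81) = 64.73 m.
Total head at well C: h = z + ψ = 1376.56 + 64.73 = 1441.29 m.
Head difference: h(well G) − h(well C) = 1438.03 − 1441.29 = -3.26 m.
Hydraulic gradient: i = |Δh| / L = 3.26 / 1553 = 0.00210.
Flow is from higher to lower head: from well C toward well G, i.e. toward the east.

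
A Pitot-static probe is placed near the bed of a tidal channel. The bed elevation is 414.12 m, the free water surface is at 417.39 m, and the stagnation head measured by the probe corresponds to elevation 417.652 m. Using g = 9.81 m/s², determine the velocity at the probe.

v ≈ 2.27 m/s

Near the bed, under hydrostatic conditions, the piezometric head (z + ψ) equals the free-surface elevation, 417.39 m.
Velocity head = total − piezometric = 417.652 − 417.39 = 0.262 m.
v = √(2g·h_v) = √(2 × 9.81 × 0.262) = 2.27 m/s.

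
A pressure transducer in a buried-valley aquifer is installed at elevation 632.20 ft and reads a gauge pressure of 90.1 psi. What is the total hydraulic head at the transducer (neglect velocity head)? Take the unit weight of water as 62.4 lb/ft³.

ψ = 144·P/γ = 144 × 90.1 / 62.4 = 207.92 ft.
h = z + ψ = 632.20 + 207.92 = 840.12 ft.

h ≈ 840.12 ft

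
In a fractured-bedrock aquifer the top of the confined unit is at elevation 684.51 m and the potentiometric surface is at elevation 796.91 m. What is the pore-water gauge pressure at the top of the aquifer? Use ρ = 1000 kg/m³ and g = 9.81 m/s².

P ≈ 1100 kPa

Pressure head at the aquifer top: ψ = h − z = 796.91 − 684.51 = 112.40 m.
P = ρgψ = 1000 × 9.81 × 112.40 = 1102644 Pa ≈ 1100 kPa.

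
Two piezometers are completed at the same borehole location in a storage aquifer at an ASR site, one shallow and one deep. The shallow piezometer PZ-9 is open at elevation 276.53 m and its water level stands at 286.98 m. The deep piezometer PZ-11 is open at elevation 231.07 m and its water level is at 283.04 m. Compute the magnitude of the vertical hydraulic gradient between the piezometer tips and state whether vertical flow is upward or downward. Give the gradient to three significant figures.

Total head at PZ-9: h = 286.98 m (water level in the standpipe).
Total head at PZ-11: h = 283.04 m.
Δh = h(PZ-9) − h(PZ-11) = 286.98 − 283.04 = 3.94 m.
Vertical separation Δz = 276.53 − 231.07 = 45.46 m.
|i_v| = |Δh| / Δz = 3.94 / 45.46 = 0.0867.
Head is higher in the shallow piezometer, so vertical flow is downward (recharge condition).

|i_v| ≈ 0.0867; vertical flow is downward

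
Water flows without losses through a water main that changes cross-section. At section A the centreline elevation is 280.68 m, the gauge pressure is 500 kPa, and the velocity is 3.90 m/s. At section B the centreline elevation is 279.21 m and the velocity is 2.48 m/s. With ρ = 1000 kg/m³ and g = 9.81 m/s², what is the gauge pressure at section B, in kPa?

P₂ ≈ 519 kPa

Pressure head at A: ψ₁ = P₁/(ρg) = 500×1000 / (1000 × 9.81) = 50.97 m.
Velocity heads: v₁²/2g = 3.90²/19.62 = 0.775 m; v₂²/2g = 2.48²/19.62 = 0.313 m.
Total head H = z₁ + ψ₁ + v₁²/2g = 280.68 + 50.97 + 0.775 = 332.42 m.
ψ₂ = H − z₂ − v₂²/2g = 332.42 − 279.21 − 0.313 = 52.90 m.
P₂ = ρgψ₂ = 1000 × 9.81 × 52.90 ≈ 519 kPa.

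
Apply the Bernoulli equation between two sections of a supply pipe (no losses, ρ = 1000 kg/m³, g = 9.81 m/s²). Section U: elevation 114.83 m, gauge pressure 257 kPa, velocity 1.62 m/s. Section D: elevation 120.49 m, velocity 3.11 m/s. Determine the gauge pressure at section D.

P₂ ≈ 198 kPa

Pressure head at U: ψ₁ = P₁/(ρg) = 257×1000 / (1000 × 9.81) = 26.20 m.
Velocity heads: v₁²/2g = 1.62²/19.62 = 0.134 m; v₂²/2g = 3.11²/19.62 = 0.493 m.
Total head H = z₁ + ψ₁ + v₁²/2g = 114.83 + 26.20 + 0.134 = 141.16 m.
ψ₂ = H − z₂ − v₂²/2g = 141.16 − 120.49 − 0.493 = 20.18 m.
P₂ = ρgψ₂ = 1000 × 9.81 × 20.18 ≈ 198 kPa.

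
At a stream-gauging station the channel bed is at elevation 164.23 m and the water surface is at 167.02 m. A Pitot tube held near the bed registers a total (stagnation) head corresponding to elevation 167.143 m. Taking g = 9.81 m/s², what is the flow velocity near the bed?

Near the bed, under hydrostatic conditions, the piezometric head (z + ψ) equals the free-surface elevation, 167.02 m.
Velocity head = total − piezometric = 167.143 − 167.02 = 0.123 m.
v = √(2g·h_v) = √(2 × 9.81 × 0.123) = 1.55 m/s.

v ≈ 1.55 m/s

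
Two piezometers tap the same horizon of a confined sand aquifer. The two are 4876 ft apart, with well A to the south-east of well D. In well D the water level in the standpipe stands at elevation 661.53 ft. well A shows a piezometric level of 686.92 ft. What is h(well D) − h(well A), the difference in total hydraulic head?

Total head at well D: h = 661.53 ft (water level in the piezometer is the total head).
Total head at well A: h = 686.92 ft (water level in the piezometer is the total head).
Head difference: h(well D) − h(well A) = 661.53 − 686.92 = -25.39 ft.

Δh ≈ -25.39 ft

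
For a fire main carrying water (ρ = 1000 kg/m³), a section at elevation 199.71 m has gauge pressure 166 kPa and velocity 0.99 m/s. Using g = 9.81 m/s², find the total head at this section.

Pressure head ψ = P/(ρg) = 166×1000 / (1000 × 9.81) = 16.92 m.
Velocity head = v²/(2g) = 0.99² / (2 × 9.81) = 0.050 m.
h = z + ψ + v²/(2g) = 199.71 + 16.92 + 0.050 = 216.68 m.

h ≈ 216.68 m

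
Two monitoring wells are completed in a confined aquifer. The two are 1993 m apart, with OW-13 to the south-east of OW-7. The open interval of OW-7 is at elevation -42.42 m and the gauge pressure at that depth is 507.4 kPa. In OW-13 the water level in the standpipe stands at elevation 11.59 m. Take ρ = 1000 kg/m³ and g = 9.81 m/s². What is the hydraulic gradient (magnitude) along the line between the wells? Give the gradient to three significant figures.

Pressure head at OW-7: ψ = P/(ρg) = 507.4×1000 / (1000 × 9.81) = 51.72 m.
Total head at OW-7: h = z + ψ = -42.42 + 51.72 = 9.30 m.
Total head at OW-13: h = 11.59 m (water level in the piezometer is the total head).
Head difference: h(OW-7) − h(OW-13) = 9.30 − 11.59 = -2.29 m.
Hydraulic gradient: i = |Δh| / L = 2.29 / 1993 = 0.00115.

i ≈ 0.00115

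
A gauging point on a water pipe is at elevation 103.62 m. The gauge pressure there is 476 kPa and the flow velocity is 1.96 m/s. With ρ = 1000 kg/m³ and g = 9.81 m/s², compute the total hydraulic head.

h ≈ 152.34 m

Pressure head ψ = P/(ρg) = 476×1000 / (1000 × 9.81) = 48.52 m.
Velocity head = v²/(2g) = 1.96² / (2 × 9.81) = 0.196 m.
h = z + ψ + v²/(2g) = 103.62 + 48.52 + 0.196 = 152.34 m.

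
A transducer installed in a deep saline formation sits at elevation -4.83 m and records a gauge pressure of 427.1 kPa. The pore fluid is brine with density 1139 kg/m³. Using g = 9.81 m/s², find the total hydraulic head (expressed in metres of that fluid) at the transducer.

ψ = P/(ρg) = 427.1×1000 / (1139 × 9.81) = 38.22 m.
h = z + ψ = -4.83 + 38.22 = 33.39 m.

h ≈ 33.39 m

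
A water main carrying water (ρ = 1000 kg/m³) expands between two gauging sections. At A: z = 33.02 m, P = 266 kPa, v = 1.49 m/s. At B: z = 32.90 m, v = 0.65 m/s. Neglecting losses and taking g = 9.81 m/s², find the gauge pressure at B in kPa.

Pressure head at A: ψ₁ = P₁/(ρg) = 266×1000 / (1000 × 9.81) = 27.12 m.
Velocity heads: v₁²/2g = 1.49²/19.62 = 0.113 m; v₂²/2g = 0.65²/19.62 = 0.022 m.
Total head H = z₁ + ψ₁ + v₁²/2g = 33.02 + 27.12 + 0.113 = 60.25 m.
ψ₂ = H − z₂ − v₂²/2g = 60.25 − 32.90 − 0.022 = 27.33 m.
P₂ = ρgψ₂ = 1000 × 9.81 × 27.33 ≈ 268 kPa.

P₂ ≈ 268 kPa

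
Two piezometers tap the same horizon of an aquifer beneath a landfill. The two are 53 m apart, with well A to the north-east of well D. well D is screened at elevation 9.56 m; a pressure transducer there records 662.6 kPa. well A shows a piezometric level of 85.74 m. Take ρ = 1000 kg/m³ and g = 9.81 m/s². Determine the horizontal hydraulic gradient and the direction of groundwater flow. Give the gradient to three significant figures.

i ≈ 0.163; groundwater flows toward the south-west

Pressure head at well D: ψ = P/(ρg) = 662.6×1000 / (1000 × 9.81) = 67.54 m.
Total head at well D: h = z + ψ = 9.56 + 67.54 = 77.10 m.
Total head at well A: h = 85.74 m (water level in the piezometer is the total head).
Head difference: h(well D) − h(well A) = 77.10 − 85.74 = -8.64 m.
Hydraulic gradient: i = |Δh| / L = 8.64 / 53 = 0.163.
Flow is from higher to lower head: from well A toward well D, i.e. toward the south-west.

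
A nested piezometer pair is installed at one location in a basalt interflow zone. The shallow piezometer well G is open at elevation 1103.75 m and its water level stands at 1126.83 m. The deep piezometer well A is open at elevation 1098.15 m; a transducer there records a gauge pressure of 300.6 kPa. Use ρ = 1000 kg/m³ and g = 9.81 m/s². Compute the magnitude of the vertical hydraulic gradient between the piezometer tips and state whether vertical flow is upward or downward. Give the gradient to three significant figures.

|i_v| ≈ 0.350; vertical flow is upward

Total head at well G: h = 1126.83 m (water level in the standpipe).
Pressure head at well A: ψ = P/(ρg) = 300.6×1000 / (1000 × 9.81) = 30.64 m.
Total head at well A: h = z + ψ = 1098.15 + 30.64 = 1128.79 m.
Δh = h(well G) − h(well A) = 1126.83 − 1128.79 = -1.96 m.
Vertical separation Δz = 1103.75 − 1098.15 = 5.60 m.
|i_v| = |Δh| / Δz = 1.96 / 5.60 = 0.350.
Head is higher in the deep piezometer, so vertical flow is upward (discharge condition).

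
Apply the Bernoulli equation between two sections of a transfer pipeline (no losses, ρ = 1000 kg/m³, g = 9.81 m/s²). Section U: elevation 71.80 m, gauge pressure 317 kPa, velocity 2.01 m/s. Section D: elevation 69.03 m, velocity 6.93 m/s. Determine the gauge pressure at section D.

P₂ ≈ 322 kPa

Pressure head at U: ψ₁ = P₁/(ρg) = 317×1000 / (1000 × 9.81) = 32.31 m.
Velocity heads: v₁²/2g = 2.01²/19.62 = 0.206 m; v₂²/2g = 6.93²/19.62 = 2.448 m.
Total head H = z₁ + ψ₁ + v₁²/2g = 71.80 + 32.31 + 0.206 = 104.32 m.
ψ₂ = H − z₂ − v₂²/2g = 104.32 − 69.03 − 2.448 = 32.84 m.
P₂ = ρgψ₂ = 1000 × 9.81 × 32.84 ≈ 322 kPa.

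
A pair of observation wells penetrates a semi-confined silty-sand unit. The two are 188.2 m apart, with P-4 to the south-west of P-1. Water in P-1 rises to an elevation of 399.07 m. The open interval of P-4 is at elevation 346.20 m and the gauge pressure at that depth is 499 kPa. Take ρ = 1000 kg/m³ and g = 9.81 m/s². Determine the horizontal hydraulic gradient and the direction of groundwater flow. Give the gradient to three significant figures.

i ≈ 0.0106; groundwater flows toward the south-west

Total head at P-1: h = 399.07 m (water level in the piezometer is the total head).
Pressure head at P-4: ψ = P/(ρg) = 499×1000 / (1000 × 9.81) = 50.87 m.
Total head at P-4: h = z + ψ = 346.20 + 50.87 = 397.07 m.
Head difference: h(P-1) − h(P-4) = 399.07 − 397.07 = 2.00 m.
Hydraulic gradient: i = |Δh| / L = 2.00 / 188.2 = 0.0106.
Flow is from higher to lower head: from P-1 toward P-4, i.e. toward the south-west.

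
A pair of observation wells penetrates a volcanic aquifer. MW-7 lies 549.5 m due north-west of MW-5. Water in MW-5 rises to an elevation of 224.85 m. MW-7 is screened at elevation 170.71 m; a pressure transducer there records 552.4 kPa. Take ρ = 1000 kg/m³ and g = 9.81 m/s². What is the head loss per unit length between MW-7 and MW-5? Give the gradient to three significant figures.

Total head at MW-5: h = 224.85 m (water level in the piezometer is the total head).
Pressure head at MW-7: ψ = P/(ρg) = 552.4×1000 / (1000 × 9.81) = 56.31 m.
Total head at MW-7: h = z + ψ = 170.71 + 56.31 = 227.02 m.
Head difference: h(MW-5) − h(MW-7) = 224.85 − 227.02 = -2.17 m.
Hydraulic gradient: i = |Δh| / L = 2.17 / 549.5 = 0.00395.

i ≈ 0.00395 m/m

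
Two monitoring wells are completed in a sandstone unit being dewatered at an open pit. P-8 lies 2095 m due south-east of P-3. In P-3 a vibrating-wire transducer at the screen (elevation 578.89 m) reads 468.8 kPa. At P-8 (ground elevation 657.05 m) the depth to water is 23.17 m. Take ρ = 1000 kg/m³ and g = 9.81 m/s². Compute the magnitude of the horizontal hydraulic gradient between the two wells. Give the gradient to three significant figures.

Pressure head at P-3: ψ = P/(ρg) = 468.8×1000 / (1000 × 9.81) = 47.79 m.
Total head at P-3: h = z + ψ = 578.89 + 47.79 = 626.68 m.
Total head at P-8: h = 657.05 − 23.17 = 633.88 m.
Head difference: h(P-3) − h(P-8) = 626.68 − 633.88 = -7.20 m.
Hydraulic gradient: i = |Δh| / L = 7.20 / 2095 = 0.00344.

i ≈ 0.00344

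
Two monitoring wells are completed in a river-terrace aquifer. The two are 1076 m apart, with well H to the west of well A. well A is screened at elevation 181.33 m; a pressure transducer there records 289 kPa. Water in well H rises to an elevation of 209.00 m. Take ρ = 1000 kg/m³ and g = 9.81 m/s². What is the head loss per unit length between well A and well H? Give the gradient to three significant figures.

i ≈ 0.00166 m/m

Pressure head at well A: ψ = P/(ρg) = 289×1000 / (1000 × 9.81) = 29.46 m.
Total head at well A: h = z + ψ = 181.33 + 29.46 = 210.79 m.
Total head at well H: h = 209.00 m (water level in the piezometer is the total head).
Head difference: h(well A) − h(well H) = 210.79 − 209.00 = 1.79 m.
Hydraulic gradient: i = |Δh| / L = 1.79 / 1076 = 0.00166.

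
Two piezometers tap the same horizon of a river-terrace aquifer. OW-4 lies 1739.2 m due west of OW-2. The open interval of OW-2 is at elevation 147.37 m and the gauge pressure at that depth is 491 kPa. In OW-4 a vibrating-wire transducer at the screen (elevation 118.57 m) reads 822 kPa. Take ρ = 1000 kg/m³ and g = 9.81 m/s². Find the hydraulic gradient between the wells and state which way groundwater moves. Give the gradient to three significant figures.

i ≈ 0.00284; groundwater flows toward the east

Pressure head at OW-2: ψ = P/(ρg) = 491×1000 / (1000 × 9.81) = 50.05 m.
Total head at OW-2: h = z + ψ = 147.37 + 50.05 = 197.42 m.
Pressure head at OW-4: ψ = P/(ρg) = 822×1000 / (1000 × 9.81) = 83.79 m.
Total head at OW-4: h = z + ψ = 118.57 + 83.79 = 202.36 m.
Head difference: h(OW-2) − h(OW-4) = 197.42 − 202.36 = -4.94 m.
Hydraulic gradient: i = |Δh| / L = 4.94 / 1739.2 = 0.00284.
Flow is from higher to lower head: from OW-4 toward OW-2, i.e. toward the east.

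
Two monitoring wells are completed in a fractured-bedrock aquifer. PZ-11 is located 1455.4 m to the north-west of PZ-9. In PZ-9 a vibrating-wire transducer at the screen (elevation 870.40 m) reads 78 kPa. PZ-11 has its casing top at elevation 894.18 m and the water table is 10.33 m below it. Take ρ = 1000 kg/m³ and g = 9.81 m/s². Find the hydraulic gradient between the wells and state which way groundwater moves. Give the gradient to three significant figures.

i ≈ 0.00378; groundwater flows toward the south-east

Pressure head at PZ-9: ψ = P/(ρg) = 78×1000 / (1000 × 9.81) = 7.95 m.
Total head at PZ-9: h = z + ψ = 870.40 + 7.95 = 878.35 m.
Total head at PZ-11: h = 894.18 − 10.33 = 883.85 m.
Head difference: h(PZ-9) − h(PZ-11) = 878.35 − 883.85 = -5.50 m.
Hydraulic gradient: i = |Δh| / L = 5.50 / 1455.4 = 0.00378.
Flow is from higher to lower head: from PZ-11 toward PZ-9, i.e. toward the south-east.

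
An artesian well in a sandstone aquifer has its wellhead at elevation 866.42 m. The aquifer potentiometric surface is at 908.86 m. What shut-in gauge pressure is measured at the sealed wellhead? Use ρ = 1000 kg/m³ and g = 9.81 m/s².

Head above the cap: Δh = 908.86 − 866.42 = 42.44 m.
P = ρgΔh = 1000 × 9.81 × 42.44 = 416336 Pa ≈ 416 kPa.

P ≈ 416 kPa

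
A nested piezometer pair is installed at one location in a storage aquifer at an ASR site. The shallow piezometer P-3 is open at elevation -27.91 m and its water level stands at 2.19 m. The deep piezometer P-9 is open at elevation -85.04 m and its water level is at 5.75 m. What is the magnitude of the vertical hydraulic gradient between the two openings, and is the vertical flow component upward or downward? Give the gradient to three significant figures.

|i_v| ≈ 0.0623; vertical flow is upward

Total head at P-3: h = 2.19 m (water level in the standpipe).
Total head at P-9: h = 5.75 m.
Δh = h(P-3) − h(P-9) = 2.19 − 5.75 = -3.56 m.
Vertical separation Δz = -27.91 − (-85.04) = 57.13 m.
|i_v| = |Δh| / Δz = 3.56 / 57.13 = 0.0623.
Head is higher in the deep piezometer, so vertical flow is upward (discharge condition).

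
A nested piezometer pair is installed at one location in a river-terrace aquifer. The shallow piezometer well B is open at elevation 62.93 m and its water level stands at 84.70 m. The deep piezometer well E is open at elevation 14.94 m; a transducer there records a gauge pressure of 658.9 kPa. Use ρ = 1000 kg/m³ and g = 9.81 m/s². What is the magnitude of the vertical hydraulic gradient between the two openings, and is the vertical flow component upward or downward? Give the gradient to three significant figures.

Total head at well B: h = 84.70 m (water level in the standpipe).
Pressure head at well E: ψ = P/(ρg) = 658.9×1000 / (1000 × 9.81) = 67.17 m.
Total head at well E: h = z + ψ = 14.94 + 67.17 = 82.11 m.
Δh = h(well B) − h(well E) = 84.70 − 82.11 = 2.59 m.
Vertical separation Δz = 62.93 − 14.94 = 47.99 m.
|i_v| = |Δh| / Δz = 2.59 / 47.99 = 0.0540.
Head is higher in the shallow piezometer, so vertical flow is downward (recharge condition).

|i_v| ≈ 0.0540; vertical flow is downward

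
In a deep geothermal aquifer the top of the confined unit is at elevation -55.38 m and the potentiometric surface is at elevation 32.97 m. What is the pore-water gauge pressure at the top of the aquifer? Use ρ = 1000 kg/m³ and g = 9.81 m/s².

Pressure head at the aquifer top: ψ = h − z = 32.97 − (-55.38) = 88.35 m.
P = ρgψ = 1000 × 9.81 × 88.35 = 866714 Pa ≈ 867 kPa.

P ≈ 867 kPa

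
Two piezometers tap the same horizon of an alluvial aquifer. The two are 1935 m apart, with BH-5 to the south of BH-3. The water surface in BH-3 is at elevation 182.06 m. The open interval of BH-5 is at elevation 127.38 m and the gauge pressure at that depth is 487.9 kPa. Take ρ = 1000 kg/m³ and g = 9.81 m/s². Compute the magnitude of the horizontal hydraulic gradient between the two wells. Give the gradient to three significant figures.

Total head at BH-3: h = 182.06 m (water level in the piezometer is the total head).
Pressure head at BH-5: ψ = P/(ρg) = 487.9×1000 / (1000 × 9.81) = 49.73 m.
Total head at BH-5: h = z + ψ = 127.38 + 49.73 = 177.11 m.
Head difference: h(BH-3) − h(BH-5) = 182.06 − 177.11 = 4.95 m.
Hydraulic gradient: i = |Δh| / L = 4.95 / 1935 = 0.00256.

i ≈ 0.00256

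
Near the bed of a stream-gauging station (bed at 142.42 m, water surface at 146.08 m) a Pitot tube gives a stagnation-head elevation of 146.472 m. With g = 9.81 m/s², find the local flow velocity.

v ≈ 2.77 m/s

Near the bed, under hydrostatic conditions, the piezometric head (z + ψ) equals the free-surface elevation, 146.08 m.
Velocity head = total − piezometric = 146.472 − 146.08 = 0.392 m.
v = √(2g·h_v) = √(2 × 9.81 × 0.392) = 2.77 m/s.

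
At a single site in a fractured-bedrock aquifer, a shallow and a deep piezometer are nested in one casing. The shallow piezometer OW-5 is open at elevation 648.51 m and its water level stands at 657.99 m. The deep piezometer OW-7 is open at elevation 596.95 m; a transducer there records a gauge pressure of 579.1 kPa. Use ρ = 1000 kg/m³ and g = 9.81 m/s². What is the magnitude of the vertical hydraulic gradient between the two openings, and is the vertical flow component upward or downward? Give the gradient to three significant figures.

|i_v| ≈ 0.0390; vertical flow is downward

Total head at OW-5: h = 657.99 m (water level in the standpipe).
Pressure head at OW-7: ψ = P/(ρg) = 579.1×1000 / (1000 × 9.81) = 59.03 m.
Total head at OW-7: h = z + ψ = 596.95 + 59.03 = 655.98 m.
Δh = h(OW-5) − h(OW-7) = 657.99 − 655.98 = 2.01 m.
Vertical separation Δz = 648.51 − 596.95 = 51.56 m.
|i_v| = |Δh| / Δz = 2.01 / 51.56 = 0.0390.
Head is higher in the shallow piezometer, so vertical flow is downward (recharge condition).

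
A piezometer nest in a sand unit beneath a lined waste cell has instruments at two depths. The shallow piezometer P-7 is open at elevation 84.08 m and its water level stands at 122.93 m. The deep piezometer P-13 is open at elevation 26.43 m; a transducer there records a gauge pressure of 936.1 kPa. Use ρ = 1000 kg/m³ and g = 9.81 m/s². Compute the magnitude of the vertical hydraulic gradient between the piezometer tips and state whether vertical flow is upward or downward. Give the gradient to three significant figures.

Total head at P-7: h = 122.93 m (water level in the standpipe).
Pressure head at P-13: ψ = P/(ρg) = 936.1×1000 / (1000 × 9.81) = 95.42 m.
Total head at P-13: h = z + ψ = 26.43 + 95.42 = 121.85 m.
Δh = h(P-7) − h(P-13) = 122.93 − 121.85 = 1.08 m.
Vertical separation Δz = 84.08 − 26.43 = 57.65 m.
|i_v| = |Δh| / Δz = 1.08 / 57.65 = 0.0187.
Head is higher in the shallow piezometer, so vertical flow is downward (recharge condition).

|i_v| ≈ 0.0187; vertical flow is downward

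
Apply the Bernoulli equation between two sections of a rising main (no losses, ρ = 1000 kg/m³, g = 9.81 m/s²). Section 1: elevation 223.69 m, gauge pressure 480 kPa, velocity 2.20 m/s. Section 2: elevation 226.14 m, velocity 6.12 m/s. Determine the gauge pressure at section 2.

Pressure head at 1: ψ₁ = P₁/(ρg) = 480×1000 / (1000 × 9.81) = 48.93 m.
Velocity heads: v₁²/2g = 2.20²/19.62 = 0.247 m; v₂²/2g = 6.12²/19.62 = 1.909 m.
Total head H = z₁ + ψ₁ + v₁²/2g = 223.69 + 48.93 + 0.247 = 272.87 m.
ψ₂ = H − z₂ − v₂²/2g = 272.87 − 226.14 − 1.909 = 44.82 m.
P₂ = ρgψ₂ = 1000 × 9.81 × 44.82 ≈ 440 kPa.

P₂ ≈ 440 kPa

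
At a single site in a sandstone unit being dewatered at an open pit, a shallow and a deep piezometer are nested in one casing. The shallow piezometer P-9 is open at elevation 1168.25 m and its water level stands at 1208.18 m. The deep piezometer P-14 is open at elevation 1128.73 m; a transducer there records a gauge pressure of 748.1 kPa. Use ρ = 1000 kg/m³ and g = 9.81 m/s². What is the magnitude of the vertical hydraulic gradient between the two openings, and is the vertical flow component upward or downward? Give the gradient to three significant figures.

Total head at P-9: h = 1208.18 m (water level in the standpipe).
Pressure head at P-14: ψ = P/(ρg) = 748.1×1000 / (1000 × 9.81) = 76.26 m.
Total head at P-14: h = z + ψ = 1128.73 + 76.26 = 1204.99 m.
Δh = h(P-9) − h(P-14) = 1208.18 − 1204.99 = 3.19 m.
Vertical separation Δz = 1168.25 − 1128.73 = 39.52 m.
|i_v| = |Δh| / Δz = 3.19 / 39.52 = 0.0807.
Head is higher in the shallow piezometer, so vertical flow is downward (recharge condition).

|i_v| ≈ 0.0807; vertical flow is downward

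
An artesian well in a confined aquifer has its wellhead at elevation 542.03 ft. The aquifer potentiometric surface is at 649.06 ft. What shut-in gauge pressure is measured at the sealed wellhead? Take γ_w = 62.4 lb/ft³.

P ≈ 46.4 psi

Head above the cap: Δh = 649.06 − 542.03 = 107.03 ft.
P = γΔh/144 = 62.4 × 107.03 / 144 = 46.4 psi.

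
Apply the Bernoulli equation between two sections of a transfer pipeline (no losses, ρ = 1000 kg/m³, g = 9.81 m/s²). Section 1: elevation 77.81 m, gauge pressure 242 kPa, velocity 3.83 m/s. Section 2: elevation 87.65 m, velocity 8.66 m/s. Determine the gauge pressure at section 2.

Pressure head at 1: ψ₁ = P₁/(ρg) = 242×1000 / (1000 × 9.81) = 24.67 m.
Velocity heads: v₁²/2g = 3.83²/19.62 = 0.748 m; v₂²/2g = 8.66²/19.62 = 3.822 m.
Total head H = z₁ + ψ₁ + v₁²/2g = 77.81 + 24.67 + 0.748 = 103.23 m.
ψ₂ = H − z₂ − v₂²/2g = 103.23 − 87.65 − 3.822 = 11.76 m.
P₂ = ρgψ₂ = 1000 × 9.81 × 11.76 ≈ 115 kPa.

P₂ ≈ 115 kPa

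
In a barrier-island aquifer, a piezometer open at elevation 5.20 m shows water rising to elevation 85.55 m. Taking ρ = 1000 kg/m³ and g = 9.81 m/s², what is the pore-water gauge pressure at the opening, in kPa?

Pressure head ψ = h − z = 85.55 − 5.20 = 80.35 m.
P = ρgψ = 1000 × 9.81 × 80.35 = 788234 Pa ≈ 788 kPa.

P ≈ 788 kPa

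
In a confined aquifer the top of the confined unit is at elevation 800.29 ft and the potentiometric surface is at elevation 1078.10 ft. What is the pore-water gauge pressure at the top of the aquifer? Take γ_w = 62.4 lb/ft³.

P ≈ 120 psi

Pressure head at the aquifer top: ψ = h − z = 1078.10 − 800.29 = 277.81 ft.
P = γψ/144 = 62.4 × 277.81 / 144 = 120 psi.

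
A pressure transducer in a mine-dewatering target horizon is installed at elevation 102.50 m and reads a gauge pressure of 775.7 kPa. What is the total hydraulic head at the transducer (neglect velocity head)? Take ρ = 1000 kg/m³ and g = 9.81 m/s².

ψ = P/(ρg) = 775.7×1000 / (1000 × 9.81) = 79.07 m.
h = z + ψ = 102.50 + 79.07 = 181.57 m.

h ≈ 181.57 m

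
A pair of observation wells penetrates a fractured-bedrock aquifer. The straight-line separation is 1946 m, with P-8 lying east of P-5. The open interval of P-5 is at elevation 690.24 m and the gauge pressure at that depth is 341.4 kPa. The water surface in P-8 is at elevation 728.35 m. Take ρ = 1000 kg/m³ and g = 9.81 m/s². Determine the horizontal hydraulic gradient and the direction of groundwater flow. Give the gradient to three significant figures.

Pressure head at P-5: ψ = P/(ρg) = 341.4×1000 / (1000 × 9.81) = 34.80 m.
Total head at P-5: h = z + ψ = 690.24 + 34.80 = 725.04 m.
Total head at P-8: h = 728.35 m (water level in the piezometer is the total head).
Head difference: h(P-5) − h(P-8) = 725.04 − 728.35 = -3.31 m.
Hydraulic gradient: i = |Δh| / L = 3.31 / 1946 = 0.00170.
Flow is from higher to lower head: from P-8 toward P-5, i.e. toward the west.

i ≈ 0.00170; groundwater flows toward the west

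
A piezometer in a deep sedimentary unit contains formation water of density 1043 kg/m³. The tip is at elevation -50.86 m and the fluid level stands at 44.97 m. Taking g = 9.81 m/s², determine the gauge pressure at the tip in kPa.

P ≈ 981 kPa

Pressure head ψ = h − z = 44.97 − (-50.86) = 95.83 m.
P = ρgψ = 1043 × 9.81 × 95.83 = 980516 Pa ≈ 981 kPa.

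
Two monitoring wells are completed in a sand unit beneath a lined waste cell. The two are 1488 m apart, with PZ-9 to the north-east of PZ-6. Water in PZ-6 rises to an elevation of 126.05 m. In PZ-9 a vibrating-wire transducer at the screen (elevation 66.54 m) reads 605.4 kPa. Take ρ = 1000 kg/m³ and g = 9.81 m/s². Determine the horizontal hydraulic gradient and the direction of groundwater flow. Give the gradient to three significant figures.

i ≈ 0.00148; groundwater flows toward the south-west

Total head at PZ-6: h = 126.05 m (water level in the piezometer is the total head).
Pressure head at PZ-9: ψ = P/(ρg) = 605.4×1000 / (1000 × 9.81) = 61.71 m.
Total head at PZ-9: h = z + ψ = 66.54 + 61.71 = 128.25 m.
Head difference: h(PZ-6) − h(PZ-9) = 126.05 − 128.25 = -2.20 m.
Hydraulic gradient: i = |Δh| / L = 2.20 / 1488 = 0.00148.
Flow is from higher to lower head: from PZ-9 toward PZ-6, i.e. toward the south-west.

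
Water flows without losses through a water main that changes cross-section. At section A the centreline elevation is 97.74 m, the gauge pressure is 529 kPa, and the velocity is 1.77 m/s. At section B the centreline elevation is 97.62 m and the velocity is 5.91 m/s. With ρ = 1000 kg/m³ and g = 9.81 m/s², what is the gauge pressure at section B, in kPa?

P₂ ≈ 514 kPa

Pressure head at A: ψ₁ = P₁/(ρg) = 529×1000 / (1000 × 9.81) = 53.92 m.
Velocity heads: v₁²/2g = 1.77²/19.62 = 0.160 m; v₂²/2g = 5.91²/19.62 = 1.780 m.
Total head H = z₁ + ψ₁ + v₁²/2g = 97.74 + 53.92 + 0.160 = 151.82 m.
ψ₂ = H − z₂ − v₂²/2g = 151.82 − 97.62 − 1.780 = 52.42 m.
P₂ = ρgψ₂ = 1000 × 9.81 × 52.42 ≈ 514 kPa.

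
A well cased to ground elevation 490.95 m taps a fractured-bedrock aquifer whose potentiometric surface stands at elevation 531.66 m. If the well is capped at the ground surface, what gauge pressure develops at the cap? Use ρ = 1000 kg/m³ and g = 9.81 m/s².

Head above the cap: Δh = 531.66 − 490.95 = 40.71 m.
P = ρgΔh = 1000 × 9.81 × 40.71 = 399365 Pa ≈ 399 kPa.

P ≈ 399 kPa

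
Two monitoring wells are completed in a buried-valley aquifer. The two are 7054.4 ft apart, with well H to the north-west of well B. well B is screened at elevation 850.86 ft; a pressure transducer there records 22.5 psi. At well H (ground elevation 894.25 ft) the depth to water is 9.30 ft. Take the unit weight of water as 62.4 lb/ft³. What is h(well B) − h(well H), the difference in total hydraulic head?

Pressure head at well B: ψ = 144·P/γ = 144 × 22.5 / 62.4 = 51.92 ft.
Total head at well B: h = z + ψ = 850.86 + 51.92 = 902.78 ft.
Total head at well H: h = 894.25 − 9.30 = 884.95 ft.
Head difference: h(well B) − h(well H) = 902.78 − 884.95 = 17.83 ft.

Δh ≈ 17.83 ft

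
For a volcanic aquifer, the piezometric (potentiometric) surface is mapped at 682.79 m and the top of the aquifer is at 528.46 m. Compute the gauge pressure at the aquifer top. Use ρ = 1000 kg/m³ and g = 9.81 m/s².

P ≈ 1510 kPa

Pressure head at the aquifer top: ψ = h − z = 682.79 − 528.46 = 154.33 m.
P = ρgψ = 1000 × 9.81 × 154.33 = 1513977 Pa ≈ 1510 kPa.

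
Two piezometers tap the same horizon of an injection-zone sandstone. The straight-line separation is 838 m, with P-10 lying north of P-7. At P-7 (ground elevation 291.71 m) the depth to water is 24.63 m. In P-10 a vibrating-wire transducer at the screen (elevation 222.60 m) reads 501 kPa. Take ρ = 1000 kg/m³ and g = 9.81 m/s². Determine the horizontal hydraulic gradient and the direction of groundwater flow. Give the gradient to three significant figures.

i ≈ 0.00786; groundwater flows toward the south

Total head at P-7: h = 291.71 − 24.63 = 267.08 m.
Pressure head at P-10: ψ = P/(ρg) = 501×1000 / (1000 × 9.81) = 51.07 m.
Total head at P-10: h = z + ψ = 222.60 + 51.07 = 273.67 m.
Head difference: h(P-7) − h(P-10) = 267.08 − 273.67 = -6.59 m.
Hydraulic gradient: i = |Δh| / L = 6.59 / 838 = 0.00786.
Flow is from higher to lower head: from P-10 toward P-7, i.e. toward the south.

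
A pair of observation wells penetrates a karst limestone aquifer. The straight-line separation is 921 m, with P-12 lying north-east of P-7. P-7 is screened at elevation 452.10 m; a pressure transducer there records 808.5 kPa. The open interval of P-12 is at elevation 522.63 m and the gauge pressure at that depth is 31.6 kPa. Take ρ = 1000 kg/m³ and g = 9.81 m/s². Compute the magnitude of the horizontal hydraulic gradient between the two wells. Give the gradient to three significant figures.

Pressure head at P-7: ψ = P/(ρg) = 808.5×1000 / (1000 × 9.81) = 82.42 m.
Total head at P-7: h = z + ψ = 452.10 + 82.42 = 534.52 m.
Pressure head at P-12: ψ = P/(ρg) = 31.6×1000 / (1000 × 9.81) = 3.22 m.
Total head at P-12: h = z + ψ = 522.63 + 3.22 = 525.85 m.
Head difference: h(P-7) − h(P-12) = 534.52 − 525.85 = 8.67 m.
Hydraulic gradient: i = |Δh| / L = 8.67 / 921 = 0.00941.

i ≈ 0.00941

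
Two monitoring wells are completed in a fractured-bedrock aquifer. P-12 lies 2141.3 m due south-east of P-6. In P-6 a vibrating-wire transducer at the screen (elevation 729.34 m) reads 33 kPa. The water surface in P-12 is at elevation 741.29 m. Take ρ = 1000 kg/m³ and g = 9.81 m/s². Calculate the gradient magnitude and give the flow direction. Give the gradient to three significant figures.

i ≈ 0.00401; groundwater flows toward the north-west

Pressure head at P-6: ψ = P/(ρg) = 33×1000 / (1000 × 9.81) = 3.36 m.
Total head at P-6: h = z + ψ = 729.34 + 3.36 = 732.70 m.
Total head at P-12: h = 741.29 m (water level in the piezometer is the total head).
Head difference: h(P-6) − h(P-12) = 732.70 − 741.29 = -8.59 m.
Hydraulic gradient: i = |Δh| / L = 8.59 / 2141.3 = 0.00401.
Flow is from higher to lower head: from P-12 toward P-6, i.e. toward the north-west.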